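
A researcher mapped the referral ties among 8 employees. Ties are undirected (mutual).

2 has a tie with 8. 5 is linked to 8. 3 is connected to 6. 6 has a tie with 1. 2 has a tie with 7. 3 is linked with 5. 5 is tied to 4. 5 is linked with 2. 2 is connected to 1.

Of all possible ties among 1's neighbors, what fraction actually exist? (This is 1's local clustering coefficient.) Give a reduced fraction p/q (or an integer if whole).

0

1's neighbors: 2 and 6 (k = 2).
Possible neighbor pairs: C(2,2) = 1. Edges among them: none → e = 0.
Clustering(1) = 0/1.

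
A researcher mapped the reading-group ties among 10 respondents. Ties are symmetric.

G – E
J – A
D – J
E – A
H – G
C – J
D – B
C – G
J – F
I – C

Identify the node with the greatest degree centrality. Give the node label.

Degrees — A:2, B:1, C:3, D:2, E:2, F:1, G:3, H:1, I:1, J:4.
The maximum is 4, attained only by J.

J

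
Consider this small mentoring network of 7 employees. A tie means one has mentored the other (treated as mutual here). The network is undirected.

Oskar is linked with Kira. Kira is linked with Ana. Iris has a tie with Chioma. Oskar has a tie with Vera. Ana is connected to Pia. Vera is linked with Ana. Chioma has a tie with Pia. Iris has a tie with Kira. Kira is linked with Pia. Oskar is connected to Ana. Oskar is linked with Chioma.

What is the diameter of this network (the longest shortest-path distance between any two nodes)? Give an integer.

3

Eccentricity of each node (its greatest distance to any other): Ana:2, Chioma:2, Iris:3, Kira:2, Oskar:2, Pia:2, Vera:3.
The maximum eccentricity is 3, realized for instance by the pair Vera–Iris via Vera – Oskar – Chioma – Iris. So the diameter is 3.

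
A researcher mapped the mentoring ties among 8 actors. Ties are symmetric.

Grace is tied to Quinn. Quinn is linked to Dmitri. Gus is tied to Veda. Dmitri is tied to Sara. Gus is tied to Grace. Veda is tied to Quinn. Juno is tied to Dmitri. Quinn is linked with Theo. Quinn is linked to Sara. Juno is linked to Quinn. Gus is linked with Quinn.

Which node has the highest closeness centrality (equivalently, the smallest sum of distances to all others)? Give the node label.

Quinn

Farness (sum of distances to all others) for each node — Dmitri:11, Grace:12, Gus:11, Juno:12, Quinn:7, Sara:12, Theo:13, Veda:12.
The smallest farness is 7, for Quinn, so Quinn has the highest closeness.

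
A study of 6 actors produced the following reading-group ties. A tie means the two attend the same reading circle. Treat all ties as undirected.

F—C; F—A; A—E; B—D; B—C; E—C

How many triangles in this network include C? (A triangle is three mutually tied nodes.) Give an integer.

C's neighbors are B, E, and F, but none of them are tied to each other, so no triangle contains C.

0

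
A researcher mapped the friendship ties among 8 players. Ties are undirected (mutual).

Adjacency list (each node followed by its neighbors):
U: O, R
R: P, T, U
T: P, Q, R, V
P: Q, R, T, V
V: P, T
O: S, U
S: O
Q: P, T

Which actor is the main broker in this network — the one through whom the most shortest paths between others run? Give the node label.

R

Unnormalized betweenness of each node: O:6, P:9/2, Q:0, R:12, S:0, T:9/2, U:10, V:0.
R has the largest value, 12, making it the main broker — the node through which the most shortest paths run.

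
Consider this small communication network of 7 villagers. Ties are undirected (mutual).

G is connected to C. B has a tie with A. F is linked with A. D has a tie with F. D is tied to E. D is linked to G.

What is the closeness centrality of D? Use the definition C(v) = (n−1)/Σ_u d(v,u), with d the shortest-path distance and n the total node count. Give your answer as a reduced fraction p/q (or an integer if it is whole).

Distances from D: A:2, B:3, C:2, E:1, F:1, G:1. Sum = 10.
n = 7, so closeness = 6/10 = 3/5.

3/5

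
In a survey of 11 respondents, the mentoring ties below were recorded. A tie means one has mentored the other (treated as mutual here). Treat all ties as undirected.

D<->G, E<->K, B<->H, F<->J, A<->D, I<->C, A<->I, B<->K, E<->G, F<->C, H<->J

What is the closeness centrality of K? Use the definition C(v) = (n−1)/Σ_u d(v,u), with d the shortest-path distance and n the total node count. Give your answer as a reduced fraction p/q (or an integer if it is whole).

1/3

Distances from K: A:4, B:1, C:5, D:3, E:1, F:4, G:2, H:2, I:5, J:3. Sum = 30.
n = 11, so closeness = 10/30 = 1/3.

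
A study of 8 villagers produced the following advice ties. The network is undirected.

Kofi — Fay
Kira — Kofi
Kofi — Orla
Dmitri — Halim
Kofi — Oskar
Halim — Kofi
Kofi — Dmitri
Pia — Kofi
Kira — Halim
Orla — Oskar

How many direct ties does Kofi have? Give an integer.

Kofi is directly tied to Dmitri, Fay, Halim, Kira, Orla, Oskar, and Pia. That is 7 neighbors, so the degree of Kofi is 7.

7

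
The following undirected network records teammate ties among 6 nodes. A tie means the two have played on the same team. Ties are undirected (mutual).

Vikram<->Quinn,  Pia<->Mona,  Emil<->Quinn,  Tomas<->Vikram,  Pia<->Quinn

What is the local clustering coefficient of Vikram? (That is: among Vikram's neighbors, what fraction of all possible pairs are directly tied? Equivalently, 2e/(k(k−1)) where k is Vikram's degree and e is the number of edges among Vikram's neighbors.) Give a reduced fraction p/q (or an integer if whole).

Vikram's neighbors: Quinn and Tomas (k = 2).
Possible neighbor pairs: C(2,2) = 1. Edges among them: none → e = 0.
Clustering(Vikram) = 0/1.

0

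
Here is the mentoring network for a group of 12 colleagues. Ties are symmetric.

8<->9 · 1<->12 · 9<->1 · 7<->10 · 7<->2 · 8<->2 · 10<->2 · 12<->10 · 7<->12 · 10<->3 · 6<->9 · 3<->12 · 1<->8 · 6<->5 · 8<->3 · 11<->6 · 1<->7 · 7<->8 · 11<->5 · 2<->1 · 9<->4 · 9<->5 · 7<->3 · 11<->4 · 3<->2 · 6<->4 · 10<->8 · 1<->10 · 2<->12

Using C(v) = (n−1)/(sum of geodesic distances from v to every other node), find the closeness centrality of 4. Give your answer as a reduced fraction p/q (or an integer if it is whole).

11/24

Distances from 4: 1:2, 2:3, 3:3, 5:2, 6:1, 7:3, 8:2, 9:1, 10:3, 11:1, 12:3. Sum = 24.
n = 12, so closeness = 11/24.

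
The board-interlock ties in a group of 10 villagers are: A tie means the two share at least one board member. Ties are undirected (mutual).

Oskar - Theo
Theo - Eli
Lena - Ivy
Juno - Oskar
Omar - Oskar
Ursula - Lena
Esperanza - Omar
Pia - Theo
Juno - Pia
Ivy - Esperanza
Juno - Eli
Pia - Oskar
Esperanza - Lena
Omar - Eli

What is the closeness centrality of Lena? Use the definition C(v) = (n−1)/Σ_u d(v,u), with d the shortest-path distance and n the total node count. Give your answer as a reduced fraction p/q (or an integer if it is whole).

9/23

Distances from Lena: Eli:3, Esperanza:1, Ivy:1, Juno:4, Omar:2, Oskar:3, Pia:4, Theo:4, Ursula:1. Sum = 23.
n = 10, so closeness = 9/23.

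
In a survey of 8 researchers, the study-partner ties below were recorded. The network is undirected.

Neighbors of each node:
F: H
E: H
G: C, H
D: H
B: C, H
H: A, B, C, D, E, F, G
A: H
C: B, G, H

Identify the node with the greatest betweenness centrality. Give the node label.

Unnormalized betweenness of each node: A:0, B:0, C:1/2, D:0, E:0, F:0, G:0, H:37/2.
H has the largest value, 37/2, making it the main broker — the node through which the most shortest paths run.

H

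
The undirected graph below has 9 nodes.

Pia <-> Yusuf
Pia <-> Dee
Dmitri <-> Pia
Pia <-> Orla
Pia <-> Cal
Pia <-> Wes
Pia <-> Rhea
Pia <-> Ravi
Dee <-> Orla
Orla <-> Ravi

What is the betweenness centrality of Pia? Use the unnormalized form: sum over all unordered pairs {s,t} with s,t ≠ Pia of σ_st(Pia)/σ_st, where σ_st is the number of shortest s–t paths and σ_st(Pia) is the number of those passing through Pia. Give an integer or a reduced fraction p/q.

51/2

Pairs whose geodesics pass through Pia — Yusuf–Wes: 1; Yusuf–Rhea: 1; Yusuf–Ravi: 1; Yusuf–Dmitri: 1; Yusuf–Cal: 1; Yusuf–Orla: 1; Yusuf–Dee: 1; Wes–Rhea: 1; Wes–Ravi: 1; Wes–Dmitri: 1; Wes–Cal: 1; Wes–Orla: 1; Wes–Dee: 1; Rhea–Ravi: 1 … (+12 more pairs).
All other pairs contribute 0.
Summing the contributions gives betweenness(Pia) = 51/2.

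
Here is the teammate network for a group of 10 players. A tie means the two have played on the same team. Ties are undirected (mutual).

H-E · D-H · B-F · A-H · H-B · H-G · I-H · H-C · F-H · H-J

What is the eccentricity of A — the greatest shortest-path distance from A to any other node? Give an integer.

2

Distances from A: B:2, C:2, D:2, E:2, F:2, G:2, H:1, I:2, J:2.
The largest is 2 (to C, B, J, E, G, I, F, and D), so the eccentricity of A is 2.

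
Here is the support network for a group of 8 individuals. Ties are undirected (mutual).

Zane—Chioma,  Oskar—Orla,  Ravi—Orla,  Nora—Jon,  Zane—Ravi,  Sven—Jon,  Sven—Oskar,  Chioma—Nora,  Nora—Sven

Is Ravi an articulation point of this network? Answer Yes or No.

No

Even without Ravi, every remaining node can still reach every other (the residual graph is connected), so Ravi is not a cut vertex.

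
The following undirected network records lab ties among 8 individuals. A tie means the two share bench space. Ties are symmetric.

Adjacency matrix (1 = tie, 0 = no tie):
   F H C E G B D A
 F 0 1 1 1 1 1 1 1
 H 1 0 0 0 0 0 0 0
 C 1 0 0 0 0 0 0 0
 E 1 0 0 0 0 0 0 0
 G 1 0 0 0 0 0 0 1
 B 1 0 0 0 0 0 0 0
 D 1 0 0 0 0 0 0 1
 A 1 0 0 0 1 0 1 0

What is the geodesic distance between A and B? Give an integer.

2

One shortest route is A – F – B, which uses 2 edges, and A and B are not directly tied, so nothing shorter exists. So d(A,B) = 2.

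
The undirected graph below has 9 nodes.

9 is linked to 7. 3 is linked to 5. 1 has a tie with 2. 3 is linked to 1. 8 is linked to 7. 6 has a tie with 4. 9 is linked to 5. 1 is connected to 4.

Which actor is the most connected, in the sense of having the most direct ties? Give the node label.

Degrees — 1:3, 2:1, 3:2, 4:2, 5:2, 6:1, 7:2, 8:1, 9:2.
The maximum is 3, attained only by 1.

1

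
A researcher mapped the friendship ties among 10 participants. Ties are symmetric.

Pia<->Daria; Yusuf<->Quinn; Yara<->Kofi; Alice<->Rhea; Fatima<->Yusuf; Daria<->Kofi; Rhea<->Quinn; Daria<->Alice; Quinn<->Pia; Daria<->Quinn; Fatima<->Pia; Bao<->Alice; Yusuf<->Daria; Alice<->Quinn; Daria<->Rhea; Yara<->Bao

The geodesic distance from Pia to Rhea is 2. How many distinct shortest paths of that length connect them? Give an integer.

2

The shortest distance is 2. The length-2 paths are: Pia–Quinn–Rhea; Pia–Daria–Rhea.
That gives 2 distinct shortest paths.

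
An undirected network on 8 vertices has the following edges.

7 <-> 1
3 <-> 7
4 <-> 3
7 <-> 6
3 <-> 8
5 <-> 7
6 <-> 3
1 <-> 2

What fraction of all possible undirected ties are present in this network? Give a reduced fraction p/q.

2/7

There are 8 edges and 8 nodes, so the maximum possible is C(8,2) = 28.
Density = 8/28 = 2/7.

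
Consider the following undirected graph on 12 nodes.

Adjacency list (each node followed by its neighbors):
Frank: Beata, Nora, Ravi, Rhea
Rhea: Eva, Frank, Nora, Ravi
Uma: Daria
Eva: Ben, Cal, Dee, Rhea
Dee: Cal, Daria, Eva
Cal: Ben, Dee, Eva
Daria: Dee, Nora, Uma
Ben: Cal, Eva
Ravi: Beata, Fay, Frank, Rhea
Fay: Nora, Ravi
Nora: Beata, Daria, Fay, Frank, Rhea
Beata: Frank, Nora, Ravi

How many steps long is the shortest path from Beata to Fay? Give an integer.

One shortest route is Beata – Nora – Fay, which uses 2 edges, and Beata and Fay are not directly tied, so nothing shorter exists. So d(Beata,Fay) = 2.

2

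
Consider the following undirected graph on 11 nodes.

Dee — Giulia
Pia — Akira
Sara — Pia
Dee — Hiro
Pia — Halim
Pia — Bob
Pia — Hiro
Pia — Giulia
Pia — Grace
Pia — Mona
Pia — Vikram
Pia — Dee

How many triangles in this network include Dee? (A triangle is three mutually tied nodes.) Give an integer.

2

Dee's neighbors: Giulia, Hiro, and Pia.
Neighbor pairs that are themselves tied: Dee–Giulia–Pia; Dee–Hiro–Pia. Each forms one triangle with Dee, for 2 in total.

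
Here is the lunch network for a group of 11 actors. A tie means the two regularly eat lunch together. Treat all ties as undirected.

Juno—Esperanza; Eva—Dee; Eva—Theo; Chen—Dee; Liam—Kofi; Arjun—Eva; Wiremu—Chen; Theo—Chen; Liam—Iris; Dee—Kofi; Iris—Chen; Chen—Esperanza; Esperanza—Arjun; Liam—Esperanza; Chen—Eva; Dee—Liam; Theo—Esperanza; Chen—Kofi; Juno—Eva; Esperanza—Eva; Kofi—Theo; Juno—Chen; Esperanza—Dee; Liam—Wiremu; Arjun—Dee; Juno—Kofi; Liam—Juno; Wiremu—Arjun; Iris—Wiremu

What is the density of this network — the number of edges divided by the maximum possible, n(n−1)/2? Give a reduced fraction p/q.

There are 29 edges and 11 nodes, so the maximum possible is C(11,2) = 55.
Density = 29/55.

29/55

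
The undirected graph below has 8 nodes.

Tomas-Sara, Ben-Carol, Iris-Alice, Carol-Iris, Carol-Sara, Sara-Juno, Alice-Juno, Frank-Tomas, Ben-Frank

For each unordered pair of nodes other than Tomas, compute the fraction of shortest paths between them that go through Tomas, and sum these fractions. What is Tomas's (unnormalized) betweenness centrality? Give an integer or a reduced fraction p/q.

Pairs whose geodesics pass through Tomas — Frank–Alice: 1/2; Frank–Juno: 1; Frank–Sara: 1.
All other pairs contribute 0.
Summing the contributions gives betweenness(Tomas) = 5/2.

5/2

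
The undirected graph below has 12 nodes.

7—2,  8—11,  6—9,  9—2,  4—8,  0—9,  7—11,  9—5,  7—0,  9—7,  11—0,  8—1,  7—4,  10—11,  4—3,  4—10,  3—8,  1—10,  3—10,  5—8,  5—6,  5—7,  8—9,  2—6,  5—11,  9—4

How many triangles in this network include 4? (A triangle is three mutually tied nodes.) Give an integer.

4

4's neighbors: 3, 7, 8, 9, and 10.
Neighbor pairs that are themselves tied: 4–3–8; 4–3–10; 4–7–9; 4–8–9. Each forms one triangle with 4, for 4 in total.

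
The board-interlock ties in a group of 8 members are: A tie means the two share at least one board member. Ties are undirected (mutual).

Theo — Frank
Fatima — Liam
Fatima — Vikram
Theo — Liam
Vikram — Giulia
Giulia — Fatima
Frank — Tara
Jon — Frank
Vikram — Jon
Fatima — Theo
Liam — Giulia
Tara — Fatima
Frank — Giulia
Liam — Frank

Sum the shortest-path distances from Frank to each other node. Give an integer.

9

Distances from Frank: Fatima:2, Giulia:1, Jon:1, Liam:1, Tara:1, Theo:1, Vikram:2.
Sum = 2 + 1 + 1 + 1 + 1 + 1 + 2 = 9.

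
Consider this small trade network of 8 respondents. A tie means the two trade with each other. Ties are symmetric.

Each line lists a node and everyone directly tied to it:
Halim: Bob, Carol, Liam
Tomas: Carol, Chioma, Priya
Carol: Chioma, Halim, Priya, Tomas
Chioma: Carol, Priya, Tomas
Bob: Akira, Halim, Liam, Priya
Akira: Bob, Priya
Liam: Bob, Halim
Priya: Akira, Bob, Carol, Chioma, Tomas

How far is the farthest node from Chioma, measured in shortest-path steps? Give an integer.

3

Distances from Chioma: Akira:2, Bob:2, Carol:1, Halim:2, Liam:3, Priya:1, Tomas:1.
The largest is 3 (to Liam), so the eccentricity of Chioma is 3.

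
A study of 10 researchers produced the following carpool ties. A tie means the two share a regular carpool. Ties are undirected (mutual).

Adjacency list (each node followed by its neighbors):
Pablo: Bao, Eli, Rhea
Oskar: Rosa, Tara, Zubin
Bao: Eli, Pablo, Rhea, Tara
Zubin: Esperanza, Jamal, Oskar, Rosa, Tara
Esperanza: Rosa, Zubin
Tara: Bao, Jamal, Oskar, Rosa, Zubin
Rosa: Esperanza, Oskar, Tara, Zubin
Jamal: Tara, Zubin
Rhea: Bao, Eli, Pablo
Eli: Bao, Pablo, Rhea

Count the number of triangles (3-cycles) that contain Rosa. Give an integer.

4

Rosa's neighbors: Esperanza, Oskar, Tara, and Zubin.
Neighbor pairs that are themselves tied: Rosa–Esperanza–Zubin; Rosa–Oskar–Tara; Rosa–Oskar–Zubin; Rosa–Tara–Zubin. Each forms one triangle with Rosa, for 4 in total.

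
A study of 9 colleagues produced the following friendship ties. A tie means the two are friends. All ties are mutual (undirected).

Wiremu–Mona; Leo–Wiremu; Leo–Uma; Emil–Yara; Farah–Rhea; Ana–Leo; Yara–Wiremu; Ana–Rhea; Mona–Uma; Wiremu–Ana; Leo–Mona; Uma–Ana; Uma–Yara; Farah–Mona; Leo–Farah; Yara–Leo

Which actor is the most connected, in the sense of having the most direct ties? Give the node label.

Leo

Degrees — Ana:4, Emil:1, Farah:3, Leo:6, Mona:4, Rhea:2, Uma:4, Wiremu:4, Yara:4.
The maximum is 6, attained only by Leo.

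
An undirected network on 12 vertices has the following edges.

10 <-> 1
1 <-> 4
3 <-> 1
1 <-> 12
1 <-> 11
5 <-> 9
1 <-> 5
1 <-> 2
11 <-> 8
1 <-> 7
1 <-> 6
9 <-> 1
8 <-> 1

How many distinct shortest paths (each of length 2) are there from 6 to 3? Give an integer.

1

The shortest distance is 2, and the only length-2 path is 6–1–3. So there is exactly 1 shortest path.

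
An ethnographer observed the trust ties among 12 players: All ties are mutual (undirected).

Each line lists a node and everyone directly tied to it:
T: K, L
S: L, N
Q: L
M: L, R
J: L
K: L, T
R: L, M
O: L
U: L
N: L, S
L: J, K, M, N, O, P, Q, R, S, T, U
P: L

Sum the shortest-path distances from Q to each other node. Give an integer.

21

Distances from Q: J:2, K:2, L:1, M:2, N:2, O:2, P:2, R:2, S:2, T:2, U:2.
Sum = 2 + 2 + 1 + 2 + 2 + 2 + 2 + 2 + 2 + 2 + 2 = 21.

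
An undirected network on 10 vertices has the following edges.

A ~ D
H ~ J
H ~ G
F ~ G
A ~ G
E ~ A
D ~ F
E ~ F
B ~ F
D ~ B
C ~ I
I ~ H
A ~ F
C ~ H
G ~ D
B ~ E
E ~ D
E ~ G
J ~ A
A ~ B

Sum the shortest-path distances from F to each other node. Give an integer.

15

Distances from F: A:1, B:1, C:3, D:1, E:1, G:1, H:2, I:3, J:2.
Sum = 1 + 1 + 3 + 1 + 1 + 1 + 2 + 3 + 2 = 15.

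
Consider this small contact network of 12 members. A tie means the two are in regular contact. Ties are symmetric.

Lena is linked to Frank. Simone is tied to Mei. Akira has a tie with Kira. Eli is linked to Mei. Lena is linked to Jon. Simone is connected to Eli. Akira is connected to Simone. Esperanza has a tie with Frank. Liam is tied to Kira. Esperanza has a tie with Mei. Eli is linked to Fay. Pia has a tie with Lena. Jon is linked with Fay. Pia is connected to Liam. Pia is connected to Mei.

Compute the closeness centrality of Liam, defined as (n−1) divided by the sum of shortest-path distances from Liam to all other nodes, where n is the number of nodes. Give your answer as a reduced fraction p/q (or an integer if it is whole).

11/27

Distances from Liam: Akira:2, Eli:3, Esperanza:3, Fay:4, Frank:3, Jon:3, Kira:1, Lena:2, Mei:2, Pia:1, Simone:3. Sum = 27.
n = 12, so closeness = 11/27.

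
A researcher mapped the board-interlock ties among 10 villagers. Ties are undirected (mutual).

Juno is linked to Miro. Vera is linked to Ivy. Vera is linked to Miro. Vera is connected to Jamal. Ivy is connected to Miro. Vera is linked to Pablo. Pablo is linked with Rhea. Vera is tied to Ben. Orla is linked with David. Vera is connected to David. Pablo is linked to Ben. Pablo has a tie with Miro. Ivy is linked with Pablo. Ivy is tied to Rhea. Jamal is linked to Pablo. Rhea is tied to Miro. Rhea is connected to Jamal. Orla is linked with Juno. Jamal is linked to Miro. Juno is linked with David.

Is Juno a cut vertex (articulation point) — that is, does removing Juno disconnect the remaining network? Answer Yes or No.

No

Even without Juno, every remaining node can still reach every other (the residual graph is connected), so Juno is not a cut vertex.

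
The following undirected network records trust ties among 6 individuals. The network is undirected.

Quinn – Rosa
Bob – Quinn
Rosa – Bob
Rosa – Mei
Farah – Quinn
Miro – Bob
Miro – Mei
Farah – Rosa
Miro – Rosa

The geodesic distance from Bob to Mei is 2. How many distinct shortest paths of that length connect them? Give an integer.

The shortest distance is 2. The length-2 paths are: Bob–Miro–Mei; Bob–Rosa–Mei.
That gives 2 distinct shortest paths.

2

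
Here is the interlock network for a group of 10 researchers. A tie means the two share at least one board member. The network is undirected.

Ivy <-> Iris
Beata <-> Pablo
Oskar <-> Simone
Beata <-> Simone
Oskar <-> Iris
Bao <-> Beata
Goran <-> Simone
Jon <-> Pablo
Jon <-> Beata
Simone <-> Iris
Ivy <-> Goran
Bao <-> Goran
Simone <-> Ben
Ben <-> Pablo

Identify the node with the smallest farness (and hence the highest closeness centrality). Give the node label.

Simone

Farness (sum of distances to all others) for each node — Bao:19, Beata:15, Ben:18, Goran:17, Iris:18, Ivy:22, Jon:21, Oskar:19, Pablo:20, Simone:13.
The smallest farness is 13, for Simone, so Simone has the highest closeness.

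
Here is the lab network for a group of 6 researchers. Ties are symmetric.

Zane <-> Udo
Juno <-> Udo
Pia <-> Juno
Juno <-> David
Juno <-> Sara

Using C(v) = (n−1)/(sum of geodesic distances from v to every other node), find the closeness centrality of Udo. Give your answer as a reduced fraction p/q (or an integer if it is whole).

5/8

Distances from Udo: David:2, Juno:1, Pia:2, Sara:2, Zane:1. Sum = 8.
n = 6, so closeness = 5/8.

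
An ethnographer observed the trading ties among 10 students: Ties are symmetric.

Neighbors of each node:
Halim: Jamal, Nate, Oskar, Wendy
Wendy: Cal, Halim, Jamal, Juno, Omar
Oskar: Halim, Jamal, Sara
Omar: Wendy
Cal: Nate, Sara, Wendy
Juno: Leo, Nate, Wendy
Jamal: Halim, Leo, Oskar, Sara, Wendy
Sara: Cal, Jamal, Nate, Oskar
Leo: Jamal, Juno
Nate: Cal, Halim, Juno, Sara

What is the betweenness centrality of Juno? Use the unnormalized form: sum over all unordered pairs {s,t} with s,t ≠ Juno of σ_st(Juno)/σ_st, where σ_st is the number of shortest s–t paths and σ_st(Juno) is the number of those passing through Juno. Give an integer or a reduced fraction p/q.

19/6

Pairs whose geodesics pass through Juno — Nate–Wendy: 1/3; Nate–Leo: 1; Nate–Omar: 1/3; Wendy–Leo: 1/2; Cal–Leo: 2/4; Leo–Omar: 1/2.
All other pairs contribute 0.
Summing the contributions gives betweenness(Juno) = 19/6.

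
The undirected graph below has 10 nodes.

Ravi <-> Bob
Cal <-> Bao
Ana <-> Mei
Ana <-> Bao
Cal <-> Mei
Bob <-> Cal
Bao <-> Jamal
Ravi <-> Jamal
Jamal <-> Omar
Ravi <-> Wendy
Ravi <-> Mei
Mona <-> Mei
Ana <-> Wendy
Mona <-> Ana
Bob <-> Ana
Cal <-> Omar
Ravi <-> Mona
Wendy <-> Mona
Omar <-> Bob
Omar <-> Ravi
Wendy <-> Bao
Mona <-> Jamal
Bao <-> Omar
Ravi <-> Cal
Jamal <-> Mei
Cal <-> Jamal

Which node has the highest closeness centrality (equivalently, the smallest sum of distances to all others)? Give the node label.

Farness (sum of distances to all others) for each node — Ana:13, Bao:13, Bob:14, Cal:12, Jamal:12, Mei:13, Mona:13, Omar:13, Ravi:11, Wendy:14.
The smallest farness is 11, for Ravi, so Ravi has the highest closeness.

Ravi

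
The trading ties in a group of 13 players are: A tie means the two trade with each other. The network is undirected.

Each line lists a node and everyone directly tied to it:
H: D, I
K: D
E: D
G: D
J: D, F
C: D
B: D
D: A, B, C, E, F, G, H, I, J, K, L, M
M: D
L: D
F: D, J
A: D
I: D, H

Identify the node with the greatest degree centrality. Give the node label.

D

Degrees — A:1, B:1, C:1, D:12, E:1, F:2, G:1, H:2, I:2, J:2, K:1, L:1, M:1.
The maximum is 12, attained only by D.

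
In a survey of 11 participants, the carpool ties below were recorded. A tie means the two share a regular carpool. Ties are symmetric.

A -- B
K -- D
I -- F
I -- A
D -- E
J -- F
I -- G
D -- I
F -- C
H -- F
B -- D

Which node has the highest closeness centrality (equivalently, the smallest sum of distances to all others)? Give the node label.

Farness (sum of distances to all others) for each node — A:23, B:26, C:28, D:19, E:28, F:19, G:25, H:28, I:16, J:28, K:28.
The smallest farness is 16, for I, so I has the highest closeness.

I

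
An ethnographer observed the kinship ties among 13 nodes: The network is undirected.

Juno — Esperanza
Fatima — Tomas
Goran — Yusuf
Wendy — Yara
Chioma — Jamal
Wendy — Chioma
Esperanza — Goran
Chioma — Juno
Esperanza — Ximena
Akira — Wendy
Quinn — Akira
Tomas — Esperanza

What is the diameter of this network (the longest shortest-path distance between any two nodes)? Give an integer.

7

Eccentricity of each node (its greatest distance to any other): Akira:6, Chioma:4, Esperanza:5, Fatima:7, Goran:6, Jamal:5, Juno:4, Quinn:7, Tomas:6, Wendy:5, Ximena:6, Yara:6, Yusuf:7.
The maximum eccentricity is 7, realized for instance by the pair Yusuf–Quinn via Yusuf – Goran – Esperanza – Juno – Chioma – Wendy – Akira – Quinn. So the diameter is 7.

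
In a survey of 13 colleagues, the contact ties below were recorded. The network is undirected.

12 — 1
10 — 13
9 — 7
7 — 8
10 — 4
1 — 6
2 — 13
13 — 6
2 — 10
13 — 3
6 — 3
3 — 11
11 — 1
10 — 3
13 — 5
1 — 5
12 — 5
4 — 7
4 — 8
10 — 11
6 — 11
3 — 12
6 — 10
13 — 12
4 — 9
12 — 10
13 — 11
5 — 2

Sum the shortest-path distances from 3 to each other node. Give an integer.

Distances from 3: 1:2, 2:2, 4:2, 5:2, 6:1, 7:3, 8:3, 9:3, 10:1, 11:1, 12:1, 13:1.
Sum = 2 + 2 + 2 + 2 + 1 + 3 + 3 + 3 + 1 + 1 + 1 + 1 = 22.

22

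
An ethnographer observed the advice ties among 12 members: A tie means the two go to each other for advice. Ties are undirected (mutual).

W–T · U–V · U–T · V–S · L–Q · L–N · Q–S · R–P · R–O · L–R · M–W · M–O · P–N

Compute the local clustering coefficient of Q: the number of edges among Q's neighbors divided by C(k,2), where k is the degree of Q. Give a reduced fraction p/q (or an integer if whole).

0

Q's neighbors: L and S (k = 2).
Possible neighbor pairs: C(2,2) = 1. Edges among them: none → e = 0.
Clustering(Q) = 0/1.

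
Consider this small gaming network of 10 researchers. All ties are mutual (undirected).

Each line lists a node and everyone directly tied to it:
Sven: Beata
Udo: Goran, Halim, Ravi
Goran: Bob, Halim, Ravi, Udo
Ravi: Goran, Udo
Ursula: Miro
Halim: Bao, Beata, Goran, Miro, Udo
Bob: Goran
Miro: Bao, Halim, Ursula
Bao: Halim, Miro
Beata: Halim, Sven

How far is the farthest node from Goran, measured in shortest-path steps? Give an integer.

Distances from Goran: Bao:2, Beata:2, Bob:1, Halim:1, Miro:2, Ravi:1, Sven:3, Udo:1, Ursula:3.
The largest is 3 (to Ursula and Sven), so the eccentricity of Goran is 3.

3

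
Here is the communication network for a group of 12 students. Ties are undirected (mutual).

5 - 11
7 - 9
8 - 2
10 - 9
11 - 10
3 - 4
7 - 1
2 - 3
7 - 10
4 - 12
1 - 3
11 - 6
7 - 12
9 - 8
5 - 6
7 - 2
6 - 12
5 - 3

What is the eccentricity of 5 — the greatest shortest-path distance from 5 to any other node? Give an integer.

Distances from 5: 1:2, 2:2, 3:1, 4:2, 6:1, 7:3, 8:3, 9:3, 10:2, 11:1, 12:2.
The largest is 3 (to 7, 9, and 8), so the eccentricity of 5 is 3.

3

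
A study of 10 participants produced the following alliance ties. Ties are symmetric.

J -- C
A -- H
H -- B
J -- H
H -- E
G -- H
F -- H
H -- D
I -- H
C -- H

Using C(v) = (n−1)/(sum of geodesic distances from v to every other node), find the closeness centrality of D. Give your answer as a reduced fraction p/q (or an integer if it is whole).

9/17

Distances from D: A:2, B:2, C:2, E:2, F:2, G:2, H:1, I:2, J:2. Sum = 17.
n = 10, so closeness = 9/17.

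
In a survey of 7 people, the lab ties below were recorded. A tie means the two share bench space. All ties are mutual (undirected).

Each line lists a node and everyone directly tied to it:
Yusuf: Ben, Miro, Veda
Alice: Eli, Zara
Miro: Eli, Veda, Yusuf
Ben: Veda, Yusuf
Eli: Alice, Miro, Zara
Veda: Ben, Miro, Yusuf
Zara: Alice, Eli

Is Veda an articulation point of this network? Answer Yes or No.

No

Even without Veda, every remaining node can still reach every other (the residual graph is connected), so Veda is not a cut vertex.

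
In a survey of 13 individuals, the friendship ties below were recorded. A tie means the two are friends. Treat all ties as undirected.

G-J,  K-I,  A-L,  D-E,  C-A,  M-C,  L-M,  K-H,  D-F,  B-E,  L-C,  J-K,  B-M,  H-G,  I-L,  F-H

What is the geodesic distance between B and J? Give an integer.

One shortest route is B – M – L – I – K – J, which uses 5 edges, and at distance 4 from B we only reach {H, K}, which does not include J. So d(B,J) = 5.

5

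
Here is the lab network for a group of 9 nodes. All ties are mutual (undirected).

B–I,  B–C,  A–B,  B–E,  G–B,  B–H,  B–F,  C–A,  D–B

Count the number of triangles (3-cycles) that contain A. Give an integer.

1

A's neighbors: B and C.
Neighbor pairs that are themselves tied: A–B–C. Each forms one triangle with A, for 1 in total.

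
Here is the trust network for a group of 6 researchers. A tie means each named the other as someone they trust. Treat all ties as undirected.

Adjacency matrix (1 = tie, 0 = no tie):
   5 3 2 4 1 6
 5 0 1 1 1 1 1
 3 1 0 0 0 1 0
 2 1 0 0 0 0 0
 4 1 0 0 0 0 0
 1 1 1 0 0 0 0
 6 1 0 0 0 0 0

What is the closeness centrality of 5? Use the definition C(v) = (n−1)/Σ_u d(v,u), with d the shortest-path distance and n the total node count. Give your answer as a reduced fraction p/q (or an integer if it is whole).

1

Distances from 5: 1:1, 2:1, 3:1, 4:1, 6:1. Sum = 5.
n = 6, so closeness = 5/5 = 1.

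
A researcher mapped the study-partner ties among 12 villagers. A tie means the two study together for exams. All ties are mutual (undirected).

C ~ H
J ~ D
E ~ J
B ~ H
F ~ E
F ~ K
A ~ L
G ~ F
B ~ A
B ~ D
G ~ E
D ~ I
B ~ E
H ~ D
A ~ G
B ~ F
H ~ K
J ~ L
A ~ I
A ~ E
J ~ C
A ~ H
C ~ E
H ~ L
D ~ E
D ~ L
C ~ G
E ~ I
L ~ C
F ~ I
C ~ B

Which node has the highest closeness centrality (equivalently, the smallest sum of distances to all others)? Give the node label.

E

Farness (sum of distances to all others) for each node — A:16, B:16, C:16, D:16, E:14, F:18, G:18, H:16, I:18, J:19, K:21, L:18.
The smallest farness is 14, for E, so E has the highest closeness.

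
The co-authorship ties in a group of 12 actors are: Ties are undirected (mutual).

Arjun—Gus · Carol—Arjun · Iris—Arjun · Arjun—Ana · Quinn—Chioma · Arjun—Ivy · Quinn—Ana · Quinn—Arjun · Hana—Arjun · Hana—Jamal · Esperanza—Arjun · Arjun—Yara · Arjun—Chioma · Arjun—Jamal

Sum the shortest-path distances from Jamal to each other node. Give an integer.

20

Distances from Jamal: Ana:2, Arjun:1, Carol:2, Chioma:2, Esperanza:2, Gus:2, Hana:1, Iris:2, Ivy:2, Quinn:2, Yara:2.
Sum = 2 + 1 + 2 + 2 + 2 + 2 + 1 + 2 + 2 + 2 + 2 = 20.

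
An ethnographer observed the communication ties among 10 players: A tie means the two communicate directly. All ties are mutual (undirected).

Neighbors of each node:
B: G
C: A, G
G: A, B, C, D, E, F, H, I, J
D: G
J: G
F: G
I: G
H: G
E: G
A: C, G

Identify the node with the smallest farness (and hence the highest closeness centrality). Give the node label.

Farness (sum of distances to all others) for each node — A:16, B:17, C:16, D:17, E:17, F:17, G:9, H:17, I:17, J:17.
The smallest farness is 9, for G, so G has the highest closeness.

G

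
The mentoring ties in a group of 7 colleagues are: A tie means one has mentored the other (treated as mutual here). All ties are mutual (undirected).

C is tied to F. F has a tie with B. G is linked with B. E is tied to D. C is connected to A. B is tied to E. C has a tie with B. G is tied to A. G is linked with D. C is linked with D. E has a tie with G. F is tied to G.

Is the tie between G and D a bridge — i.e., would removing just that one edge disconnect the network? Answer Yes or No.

No

Even without that edge, G still reaches D via G – E – D, so the network stays connected. Not a bridge.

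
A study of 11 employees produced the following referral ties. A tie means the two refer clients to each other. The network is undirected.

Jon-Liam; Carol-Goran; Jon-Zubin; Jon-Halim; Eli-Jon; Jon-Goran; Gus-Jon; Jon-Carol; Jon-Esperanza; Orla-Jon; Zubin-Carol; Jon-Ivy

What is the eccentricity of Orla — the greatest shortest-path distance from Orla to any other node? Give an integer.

Distances from Orla: Carol:2, Eli:2, Esperanza:2, Goran:2, Gus:2, Halim:2, Ivy:2, Jon:1, Liam:2, Zubin:2.
The largest is 2 (to Gus, Eli, Esperanza, Carol, Zubin, Goran, Halim, Liam, and Ivy), so the eccentricity of Orla is 2.

2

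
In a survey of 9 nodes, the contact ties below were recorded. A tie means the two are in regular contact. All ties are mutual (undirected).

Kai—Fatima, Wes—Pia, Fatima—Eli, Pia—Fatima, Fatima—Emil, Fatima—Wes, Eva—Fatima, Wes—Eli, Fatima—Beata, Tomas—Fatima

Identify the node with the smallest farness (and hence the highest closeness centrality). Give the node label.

Fatima

Farness (sum of distances to all others) for each node — Beata:15, Eli:14, Emil:15, Eva:15, Fatima:8, Kai:15, Pia:14, Tomas:15, Wes:13.
The smallest farness is 8, for Fatima, so Fatima has the highest closeness.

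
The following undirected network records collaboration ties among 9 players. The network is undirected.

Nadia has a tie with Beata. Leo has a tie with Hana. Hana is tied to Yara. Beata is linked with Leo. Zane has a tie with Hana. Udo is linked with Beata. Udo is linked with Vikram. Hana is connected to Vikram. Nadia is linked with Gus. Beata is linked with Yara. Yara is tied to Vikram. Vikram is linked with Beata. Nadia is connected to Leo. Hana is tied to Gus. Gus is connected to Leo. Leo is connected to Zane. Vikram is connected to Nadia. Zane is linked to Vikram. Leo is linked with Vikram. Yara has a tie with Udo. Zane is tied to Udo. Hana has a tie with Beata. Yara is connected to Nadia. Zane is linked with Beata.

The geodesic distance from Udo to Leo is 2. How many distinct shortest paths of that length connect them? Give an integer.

3

The shortest distance is 2. The length-2 paths are: Udo–Beata–Leo; Udo–Zane–Leo; Udo–Vikram–Leo.
That gives 3 distinct shortest paths.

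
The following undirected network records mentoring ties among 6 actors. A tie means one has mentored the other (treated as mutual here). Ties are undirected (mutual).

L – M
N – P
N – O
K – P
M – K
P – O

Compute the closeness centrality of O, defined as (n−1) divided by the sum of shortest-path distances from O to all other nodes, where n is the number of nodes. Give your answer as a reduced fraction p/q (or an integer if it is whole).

Distances from O: K:2, L:4, M:3, N:1, P:1. Sum = 11.
n = 6, so closeness = 5/11.

5/11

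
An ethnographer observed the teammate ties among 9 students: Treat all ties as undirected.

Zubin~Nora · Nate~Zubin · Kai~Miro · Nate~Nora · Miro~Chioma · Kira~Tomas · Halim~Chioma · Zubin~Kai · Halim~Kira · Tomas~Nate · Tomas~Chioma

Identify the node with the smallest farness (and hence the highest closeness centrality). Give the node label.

Farness (sum of distances to all others) for each node — Chioma:15, Halim:20, Kai:18, Kira:19, Miro:17, Nate:15, Nora:19, Tomas:14, Zubin:17.
The smallest farness is 14, for Tomas, so Tomas has the highest closeness.

Tomas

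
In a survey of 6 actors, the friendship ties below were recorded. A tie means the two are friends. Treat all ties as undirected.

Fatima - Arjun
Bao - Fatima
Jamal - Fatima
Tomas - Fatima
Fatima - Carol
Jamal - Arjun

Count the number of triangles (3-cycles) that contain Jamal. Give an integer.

Jamal's neighbors: Arjun and Fatima.
Neighbor pairs that are themselves tied: Jamal–Arjun–Fatima. Each forms one triangle with Jamal, for 1 in total.

1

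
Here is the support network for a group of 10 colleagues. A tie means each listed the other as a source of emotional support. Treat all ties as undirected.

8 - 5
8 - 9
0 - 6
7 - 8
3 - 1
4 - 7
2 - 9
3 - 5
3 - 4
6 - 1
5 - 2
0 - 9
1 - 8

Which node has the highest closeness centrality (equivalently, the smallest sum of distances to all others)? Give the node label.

Farness (sum of distances to all others) for each node — 0:21, 1:16, 2:20, 3:17, 4:21, 5:17, 6:20, 7:19, 8:14, 9:17.
The smallest farness is 14, for 8, so 8 has the highest closeness.

8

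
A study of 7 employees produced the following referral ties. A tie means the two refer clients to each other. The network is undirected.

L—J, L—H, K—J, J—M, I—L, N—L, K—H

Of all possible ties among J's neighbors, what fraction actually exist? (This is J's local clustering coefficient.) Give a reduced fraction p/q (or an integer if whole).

J's neighbors: K, L, and M (k = 3).
Possible neighbor pairs: C(3,2) = 3. Edges among them: none → e = 0.
Clustering(J) = 0/3 = 0.

0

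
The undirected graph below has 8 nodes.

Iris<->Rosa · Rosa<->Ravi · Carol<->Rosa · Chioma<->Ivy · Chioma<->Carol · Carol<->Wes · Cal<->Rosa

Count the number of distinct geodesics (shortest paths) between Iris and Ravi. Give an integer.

1

The shortest distance is 2, and the only length-2 path is Iris–Rosa–Ravi. So there is exactly 1 shortest path.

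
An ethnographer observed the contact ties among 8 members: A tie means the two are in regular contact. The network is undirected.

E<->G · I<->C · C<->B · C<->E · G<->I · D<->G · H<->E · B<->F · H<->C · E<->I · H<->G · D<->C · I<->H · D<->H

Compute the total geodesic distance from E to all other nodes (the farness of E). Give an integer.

11

Distances from E: B:2, C:1, D:2, F:3, G:1, H:1, I:1.
Sum = 2 + 1 + 2 + 3 + 1 + 1 + 1 = 11.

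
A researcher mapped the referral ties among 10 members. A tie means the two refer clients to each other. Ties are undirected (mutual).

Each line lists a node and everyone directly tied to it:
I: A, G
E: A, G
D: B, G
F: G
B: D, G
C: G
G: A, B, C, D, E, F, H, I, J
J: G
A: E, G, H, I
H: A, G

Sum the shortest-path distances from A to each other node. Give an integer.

14

Distances from A: B:2, C:2, D:2, E:1, F:2, G:1, H:1, I:1, J:2.
Sum = 2 + 2 + 2 + 1 + 2 + 1 + 1 + 1 + 2 = 14.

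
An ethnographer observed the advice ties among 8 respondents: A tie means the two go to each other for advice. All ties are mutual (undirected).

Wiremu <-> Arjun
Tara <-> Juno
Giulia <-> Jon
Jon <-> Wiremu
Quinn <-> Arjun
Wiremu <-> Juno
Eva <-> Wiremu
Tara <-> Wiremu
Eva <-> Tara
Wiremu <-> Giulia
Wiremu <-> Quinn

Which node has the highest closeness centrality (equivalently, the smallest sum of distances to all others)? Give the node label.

Farness (sum of distances to all others) for each node — Arjun:12, Eva:12, Giulia:12, Jon:12, Juno:12, Quinn:12, Tara:11, Wiremu:7.
The smallest farness is 7, for Wiremu, so Wiremu has the highest closeness.

Wiremu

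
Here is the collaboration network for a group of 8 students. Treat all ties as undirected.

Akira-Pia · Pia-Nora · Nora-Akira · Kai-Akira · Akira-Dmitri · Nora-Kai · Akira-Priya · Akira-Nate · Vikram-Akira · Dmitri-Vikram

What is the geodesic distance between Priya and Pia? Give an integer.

2

One shortest route is Priya – Akira – Pia, which uses 2 edges, and Priya and Pia are not directly tied, so nothing shorter exists. So d(Priya,Pia) = 2.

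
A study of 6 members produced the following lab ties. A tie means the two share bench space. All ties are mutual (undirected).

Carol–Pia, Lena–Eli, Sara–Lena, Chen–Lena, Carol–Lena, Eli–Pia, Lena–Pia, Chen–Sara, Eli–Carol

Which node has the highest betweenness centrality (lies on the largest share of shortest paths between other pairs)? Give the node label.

Unnormalized betweenness of each node: Carol:0, Chen:0, Eli:0, Lena:6, Pia:0, Sara:0.
Lena has the largest value, 6, making it the main broker — the node through which the most shortest paths run.

Lena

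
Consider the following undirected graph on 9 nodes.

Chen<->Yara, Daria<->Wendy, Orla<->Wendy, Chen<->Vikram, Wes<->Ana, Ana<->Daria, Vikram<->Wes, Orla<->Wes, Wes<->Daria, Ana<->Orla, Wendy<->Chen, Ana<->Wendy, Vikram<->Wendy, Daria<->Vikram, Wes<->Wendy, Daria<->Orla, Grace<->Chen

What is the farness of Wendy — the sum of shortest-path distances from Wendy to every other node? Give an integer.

10

Distances from Wendy: Ana:1, Chen:1, Daria:1, Grace:2, Orla:1, Vikram:1, Wes:1, Yara:2.
Sum = 1 + 1 + 1 + 2 + 1 + 1 + 1 + 2 = 10.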